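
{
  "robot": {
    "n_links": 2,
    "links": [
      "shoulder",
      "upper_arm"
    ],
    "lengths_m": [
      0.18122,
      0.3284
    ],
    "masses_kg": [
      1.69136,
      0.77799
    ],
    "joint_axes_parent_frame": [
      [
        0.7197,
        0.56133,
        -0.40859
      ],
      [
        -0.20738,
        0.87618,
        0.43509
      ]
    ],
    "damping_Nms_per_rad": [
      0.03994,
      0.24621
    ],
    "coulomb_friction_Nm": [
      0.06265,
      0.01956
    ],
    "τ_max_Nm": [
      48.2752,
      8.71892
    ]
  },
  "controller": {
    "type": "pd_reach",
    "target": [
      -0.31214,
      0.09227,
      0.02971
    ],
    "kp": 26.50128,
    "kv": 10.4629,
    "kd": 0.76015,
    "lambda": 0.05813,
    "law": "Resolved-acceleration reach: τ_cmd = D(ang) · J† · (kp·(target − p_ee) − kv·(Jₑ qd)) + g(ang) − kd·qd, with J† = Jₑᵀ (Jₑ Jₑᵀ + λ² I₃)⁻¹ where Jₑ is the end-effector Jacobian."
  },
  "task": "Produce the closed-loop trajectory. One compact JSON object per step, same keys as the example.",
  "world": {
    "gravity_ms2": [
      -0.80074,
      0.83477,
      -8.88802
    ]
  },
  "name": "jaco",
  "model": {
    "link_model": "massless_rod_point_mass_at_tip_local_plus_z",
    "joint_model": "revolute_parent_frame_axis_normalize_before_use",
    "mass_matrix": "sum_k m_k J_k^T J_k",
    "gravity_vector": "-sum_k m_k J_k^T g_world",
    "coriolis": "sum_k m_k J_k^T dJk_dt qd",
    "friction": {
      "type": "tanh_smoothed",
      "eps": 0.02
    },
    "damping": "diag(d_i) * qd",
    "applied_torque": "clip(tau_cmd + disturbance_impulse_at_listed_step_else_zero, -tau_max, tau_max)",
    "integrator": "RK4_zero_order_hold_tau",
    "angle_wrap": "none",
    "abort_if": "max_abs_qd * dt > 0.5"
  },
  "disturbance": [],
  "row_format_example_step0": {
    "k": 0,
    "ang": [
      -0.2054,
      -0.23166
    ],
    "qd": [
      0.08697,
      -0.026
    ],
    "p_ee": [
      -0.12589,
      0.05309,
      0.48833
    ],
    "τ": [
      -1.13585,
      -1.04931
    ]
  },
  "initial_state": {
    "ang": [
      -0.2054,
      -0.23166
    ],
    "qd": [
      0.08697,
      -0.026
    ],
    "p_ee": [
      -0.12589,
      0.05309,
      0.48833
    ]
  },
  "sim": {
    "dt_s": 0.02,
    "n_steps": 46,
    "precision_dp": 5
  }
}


{"k":1,"ang":[-0.20589,-0.23547],"qd":[-0.13433,-0.35193],"p_ee":[-0.12708,0.05296,0.48795],"\u03c4":[-0.33408,-0.44866]}
{"k":2,"ang":[-0.21038,-0.24418],"qd":[-0.31591,-0.51732],"p_ee":[-0.13079,0.05367,0.48669],"\u03c4":[0.29349,-0.08913]}
{"k":3,"ang":[-0.21812,-0.2554],"qd":[-0.45896,-0.60285],"p_ee":[-0.13612,0.05515,0.48478],"\u03c4":[0.78701,0.14268]}
{"k":4,"ang":[-0.22837,-0.26791],"qd":[-0.56778,-0.64842],"p_ee":[-0.14252,0.05723,0.48237],"\u03c4":[1.17569,0.30415]}
{"k":5,"ang":[-0.24052,-0.28113],"qd":[-0.64882,-0.67296],"p_ee":[-0.14964,0.05975,0.47954],"\u03c4":[1.48465,0.42431]}
{"k":6,"ang":[-0.25408,-0.29471],"qd":[-0.70827,-0.68576],"p_ee":[-0.15724,0.06256,0.47635],"\u03c4":[1.73388,0.51867]}
{"k":7,"ang":[-0.26866,-0.30849],"qd":[-0.75131,-0.69159],"p_ee":[-0.16514,0.06555,0.47285],"\u03c4":[1.93863,0.59602]}
{"k":8,"ang":[-0.28398,-0.32233],"qd":[-0.78201,-0.69301],"p_ee":[-0.17323,0.06862,0.46907],"\u03c4":[2.11033,0.66162]}
{"k":9,"ang":[-0.29983,-0.33617],"qd":[-0.8035,-0.69145],"p_ee":[-0.18142,0.07172,0.46503],"\u03c4":[2.25737,0.7188]}
{"k":10,"ang":[-0.31603,-0.34996],"qd":[-0.8181,-0.6878],"p_ee":[-0.18964,0.07478,0.46077],"\u03c4":[2.38592,0.76973]}
{"k":11,"ang":[-0.33247,-0.36366],"qd":[-0.82755,-0.68261],"p_ee":[-0.19785,0.07779,0.4563],"\u03c4":[2.50046,0.8159]}
{"k":12,"ang":[-0.34907,-0.37724],"qd":[-0.83312,-0.67626],"p_ee":[-0.206,0.0807,0.45164],"\u03c4":[2.60423,0.85834]}
{"k":13,"ang":[-0.36574,-0.39069],"qd":[-0.83574,-0.669],"p_ee":[-0.21408,0.0835,0.44681],"\u03c4":[2.69959,0.89775]}
{"k":14,"ang":[-0.38245,-0.40399],"qd":[-0.8361,-0.66103],"p_ee":[-0.22205,0.08618,0.44183],"\u03c4":[2.78821,0.93467]}
{"k":15,"ang":[-0.39914,-0.41712],"qd":[-0.83471,-0.65249],"p_ee":[-0.2299,0.08873,0.4367],"\u03c4":[2.87132,0.96945]}
{"k":16,"ang":[-0.4158,-0.43007],"qd":[-0.83192,-0.64349],"p_ee":[-0.23762,0.09114,0.43146],"\u03c4":[2.94981,1.00236]}
{"k":17,"ang":[-0.43239,-0.44284],"qd":[-0.82802,-0.63411],"p_ee":[-0.2452,0.09341,0.4261],"\u03c4":[3.0243,1.03359]}
{"k":18,"ang":[-0.44889,-0.45543],"qd":[-0.82319,-0.62442],"p_ee":[-0.25262,0.09554,0.42063],"\u03c4":[3.09526,1.06328]}
{"k":19,"ang":[-0.46528,-0.46781],"qd":[-0.81758,-0.61449],"p_ee":[-0.25988,0.09752,0.41509],"\u03c4":[3.16301,1.09154]}
{"k":20,"ang":[-0.48156,-0.48],"qd":[-0.81131,-0.60436],"p_ee":[-0.26698,0.09935,0.40946],"\u03c4":[3.22781,1.11843]}
{"k":21,"ang":[-0.49771,-0.49198],"qd":[-0.80446,-0.59407],"p_ee":[-0.27391,0.10104,0.40377],"\u03c4":[3.28982,1.14403]}
{"k":22,"ang":[-0.51371,-0.50376],"qd":[-0.79709,-0.58366],"p_ee":[-0.28067,0.10258,0.39803],"\u03c4":[3.3492,1.16837]}
{"k":23,"ang":[-0.52957,-0.51532],"qd":[-0.78926,-0.57316],"p_ee":[-0.28726,0.10398,0.39224],"\u03c4":[3.40604,1.19149]}
{"k":24,"ang":[-0.54526,-0.52668],"qd":[-0.781,-0.56261],"p_ee":[-0.29367,0.10525,0.38642],"\u03c4":[3.46043,1.21342]}
{"k":25,"ang":[-0.56078,-0.53783],"qd":[-0.77235,-0.55202],"p_ee":[-0.2999,0.10637,0.38057],"\u03c4":[3.51245,1.2342]}
{"k":26,"ang":[-0.57613,-0.54876],"qd":[-0.76334,-0.54142],"p_ee":[-0.30595,0.10737,0.37471],"\u03c4":[3.56215,1.25385]}
{"k":27,"ang":[-0.59129,-0.55948],"qd":[-0.75399,-0.53084],"p_ee":[-0.31183,0.10823,0.36885],"\u03c4":[3.60959,1.27239]}
{"k":28,"ang":[-0.60627,-0.56999],"qd":[-0.74433,-0.52029],"p_ee":[-0.31753,0.10897,0.36299],"\u03c4":[3.65483,1.28985]}
{"k":29,"ang":[-0.62105,-0.58029],"qd":[-0.73438,-0.50979],"p_ee":[-0.32305,0.10959,0.35714],"\u03c4":[3.69791,1.30627]}
{"k":30,"ang":[-0.63562,-0.59039],"qd":[-0.72415,-0.49936],"p_ee":[-0.3284,0.11009,0.3513],"\u03c4":[3.7389,1.32166]}
{"k":31,"ang":[-0.64999,-0.60027],"qd":[-0.71367,-0.48902],"p_ee":[-0.33357,0.11048,0.3455],"\u03c4":[3.77784,1.33606]}
{"k":32,"ang":[-0.66415,-0.60995],"qd":[-0.70295,-0.47878],"p_ee":[-0.33857,0.11076,0.33972],"\u03c4":[3.81479,1.3495]}
{"k":33,"ang":[-0.67809,-0.61942],"qd":[-0.69202,-0.46865],"p_ee":[-0.34341,0.11094,0.33399],"\u03c4":[3.8498,1.362]}
{"k":34,"ang":[-0.69181,-0.6287],"qd":[-0.68089,-0.45865],"p_ee":[-0.34807,0.11101,0.32831],"\u03c4":[3.88292,1.3736]}
{"k":35,"ang":[-0.70531,-0.63777],"qd":[-0.66957,-0.44879],"p_ee":[-0.35257,0.111,0.32267],"\u03c4":[3.91421,1.38433]}
{"k":36,"ang":[-0.71858,-0.64665],"qd":[-0.65809,-0.43908],"p_ee":[-0.35691,0.11089,0.31709],"\u03c4":[3.94372,1.39423]}
{"k":37,"ang":[-0.73162,-0.65534],"qd":[-0.64646,-0.42952],"p_ee":[-0.36109,0.11069,0.31158],"\u03c4":[3.97152,1.40332]}
{"k":38,"ang":[-0.74442,-0.66384],"qd":[-0.63469,-0.42013],"p_ee":[-0.36512,0.11042,0.30613],"\u03c4":[3.99766,1.41164]}
{"k":39,"ang":[-0.75699,-0.67215],"qd":[-0.62281,-0.41091],"p_ee":[-0.369,0.11007,0.30075],"\u03c4":[4.02219,1.41922]}
{"k":40,"ang":[-0.76932,-0.68028],"qd":[-0.61082,-0.40188],"p_ee":[-0.37272,0.10964,0.29545],"\u03c4":[4.04518,1.42611]}
{"k":41,"ang":[-0.78141,-0.68823],"qd":[-0.59875,-0.39303],"p_ee":[-0.37631,0.10915,0.29022],"\u03c4":[4.06667,1.43232]}
{"k":42,"ang":[-0.79326,-0.69601],"qd":[-0.5866,-0.38437],"p_ee":[-0.37975,0.1086,0.28508],"\u03c4":[4.08674,1.4379]}
{"k":43,"ang":[-0.80486,-0.70362],"qd":[-0.57439,-0.37591],"p_ee":[-0.38305,0.10798,0.28001],"\u03c4":[4.10543,1.44288]}
{"k":44,"ang":[-0.81622,-0.71105],"qd":[-0.56213,-0.36765],"p_ee":[-0.38622,0.10731,0.27504],"\u03c4":[4.1228,1.4473]}
{"k":45,"ang":[-0.82734,-0.71833],"qd":[-0.54984,-0.35959],"p_ee":[-0.38926,0.10659,0.27015],"\u03c4":[4.1389,1.45117]}
{"k":46,"ang":[-0.83821,-0.72544],"qd":[-0.53753,-0.35173],"p_ee":[-0.39218,0.10583,0.26536]}


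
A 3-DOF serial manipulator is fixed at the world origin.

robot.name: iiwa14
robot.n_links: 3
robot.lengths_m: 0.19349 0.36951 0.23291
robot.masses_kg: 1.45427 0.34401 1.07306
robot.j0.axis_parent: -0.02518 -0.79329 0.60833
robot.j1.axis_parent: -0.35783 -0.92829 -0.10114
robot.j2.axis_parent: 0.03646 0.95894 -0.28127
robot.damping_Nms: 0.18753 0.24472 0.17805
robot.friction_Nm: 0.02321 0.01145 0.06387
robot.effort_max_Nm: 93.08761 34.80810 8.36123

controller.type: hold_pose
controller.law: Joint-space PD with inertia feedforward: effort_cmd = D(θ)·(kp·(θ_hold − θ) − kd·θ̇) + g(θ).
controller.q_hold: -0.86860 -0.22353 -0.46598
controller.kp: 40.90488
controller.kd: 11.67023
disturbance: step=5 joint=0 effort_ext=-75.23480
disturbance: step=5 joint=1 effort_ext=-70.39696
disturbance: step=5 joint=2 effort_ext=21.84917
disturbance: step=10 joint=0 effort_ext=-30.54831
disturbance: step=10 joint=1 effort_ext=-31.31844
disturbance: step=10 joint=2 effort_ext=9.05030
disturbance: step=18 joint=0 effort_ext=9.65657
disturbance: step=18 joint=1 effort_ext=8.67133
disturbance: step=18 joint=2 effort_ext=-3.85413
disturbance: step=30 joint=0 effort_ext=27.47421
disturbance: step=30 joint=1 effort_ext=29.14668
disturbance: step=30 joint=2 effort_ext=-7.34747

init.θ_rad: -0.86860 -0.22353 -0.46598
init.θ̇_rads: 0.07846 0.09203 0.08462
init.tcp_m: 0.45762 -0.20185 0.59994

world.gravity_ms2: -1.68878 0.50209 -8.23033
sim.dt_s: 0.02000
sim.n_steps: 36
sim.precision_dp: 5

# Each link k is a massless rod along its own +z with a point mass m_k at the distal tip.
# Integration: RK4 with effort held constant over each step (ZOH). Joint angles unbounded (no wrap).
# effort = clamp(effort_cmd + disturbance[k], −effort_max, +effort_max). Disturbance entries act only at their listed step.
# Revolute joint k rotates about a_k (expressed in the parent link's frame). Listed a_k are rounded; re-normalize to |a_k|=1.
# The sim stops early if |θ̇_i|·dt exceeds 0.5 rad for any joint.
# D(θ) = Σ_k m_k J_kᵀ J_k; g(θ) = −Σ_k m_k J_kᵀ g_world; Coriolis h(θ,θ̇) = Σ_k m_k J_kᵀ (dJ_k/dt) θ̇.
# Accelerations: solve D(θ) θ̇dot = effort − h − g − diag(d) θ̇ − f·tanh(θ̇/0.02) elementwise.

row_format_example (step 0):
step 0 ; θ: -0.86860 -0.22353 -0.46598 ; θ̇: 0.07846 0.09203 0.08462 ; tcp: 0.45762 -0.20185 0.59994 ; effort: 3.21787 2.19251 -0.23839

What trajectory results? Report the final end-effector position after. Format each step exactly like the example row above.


step 1 ; θ: -0.86745 -0.22197 -0.46546 ; θ̇: 0.04395 0.06653 0.00040 ; tcp: 0.45694 -0.20089 0.60084 ; effort: 3.34079 2.30749 -0.25929
step 2 ; θ: -0.86673 -0.22081 -0.46561 ; θ̇: 0.03198 0.05003 0.00177 ; tcp: 0.45639 -0.20018 0.60150 ; effort: 3.44557 2.40534 -0.28881
step 3 ; θ: -0.86624 -0.21996 -0.46577 ; θ̇: 0.02220 0.03597 0.00083 ; tcp: 0.45598 -0.19966 0.60198 ; effort: 3.53454 2.48886 -0.31355
step 4 ; θ: -0.86591 -0.21936 -0.46590 ; θ̇: 0.01549 0.02449 0.00378 ; tcp: 0.45570 -0.19930 0.60231 ; effort: 3.60973 2.55985 -0.33524
step 5 ; θ: -0.86572 -0.21898 -0.46606 ; θ̇: 0.00981 0.01444 0.00197 ; tcp: 0.45551 -0.19906 0.60252 ; effort: -71.56235 -34.80810 8.36123
step 6 ; θ: -0.98913 -0.15315 -0.59496 ; θ̇: -11.41320 6.01088 -11.78338 ; tcp: 0.46084 -0.19392 0.58838 ; effort: 21.94337 10.94326 -2.32350
step 7 ; θ: -1.16830 -0.05668 -0.76901 ; θ̇: -7.02305 3.93819 -6.25488 ; tcp: 0.47174 -0.18389 0.55848 ; effort: 19.02858 7.77469 -1.56772
step 8 ; θ: -1.28146 0.00861 -0.86159 ; θ̇: -4.47910 2.68268 -3.28158 ; tcp: 0.48131 -0.17640 0.53474 ; effort: 16.62496 5.93532 -1.17247
step 9 ; θ: -1.35337 0.05270 -0.90902 ; θ̇: -2.79082 1.76533 -1.58491 ; tcp: 0.48910 -0.17159 0.51789 ; effort: 14.56954 4.81937 -0.93118
step 10 ; θ: -1.39686 0.08081 -0.93000 ; θ̇: -1.59543 1.06518 -0.56952 ; tcp: 0.49503 -0.16888 0.50706 ; effort: -17.75598 -27.22825 8.29695
step 11 ; θ: -1.42050 0.08219 -0.92679 ; θ̇: -0.79199 -0.90368 0.87251 ; tcp: 0.50243 -0.17603 0.49777 ; effort: 18.61338 11.20235 -2.82251
step 12 ; θ: -1.43004 0.06417 -0.90708 ; θ̇: -0.16072 -0.90550 1.08573 ; tcp: 0.51047 -0.19041 0.48946 ; effort: 15.98952 9.60864 -2.39157
step 13 ; θ: -1.42860 0.04615 -0.88502 ; θ̇: 0.30647 -0.90190 1.11685 ; tcp: 0.51561 -0.20164 0.48518 ; effort: 13.79184 8.26687 -1.98860
step 14 ; θ: -1.41909 0.02830 -0.86325 ; θ̇: 0.64752 -0.88720 1.06311 ; tcp: 0.51842 -0.21016 0.48400 ; effort: 11.95129 7.13097 -1.62474
step 15 ; θ: -1.40375 0.01086 -0.84291 ; θ̇: 0.88958 -0.85915 0.97601 ; tcp: 0.51940 -0.21637 0.48518 ; effort: 10.41367 6.16769 -1.30486
step 16 ; θ: -1.38436 -0.00588 -0.82439 ; θ̇: 1.05342 -0.81837 0.88172 ; tcp: 0.51898 -0.22066 0.48811 ; effort: 9.13432 5.35222 -1.02944
step 17 ; θ: -1.36229 -0.02172 -0.80771 ; θ̇: 1.15595 -0.76756 0.79259 ; tcp: 0.51750 -0.22337 0.49230 ; effort: 8.07460 4.66517 -0.79623
step 18 ; θ: -1.33866 -0.03647 -0.79270 ; θ̇: 1.21100 -0.71023 0.71339 ; tcp: 0.51524 -0.22480 0.49736 ; effort: 16.85756 12.76176 -4.45569
step 19 ; θ: -1.31430 -0.04841 -0.79027 ; θ̇: 1.23778 -0.48134 -0.41429 ; tcp: 0.51036 -0.22304 0.50412 ; effort: 4.13320 1.48333 0.48678
step 20 ; θ: -1.28918 -0.05752 -0.79386 ; θ̇: 1.26860 -0.43456 0.02061 ; tcp: 0.50386 -0.21896 0.51218 ; effort: 3.92566 1.40052 0.43571
step 21 ; θ: -1.26408 -0.06587 -0.79144 ; θ̇: 1.24229 -0.40373 0.21312 ; tcp: 0.49822 -0.21531 0.51993 ; effort: 3.77839 1.36085 0.41682
step 22 ; θ: -1.23971 -0.07367 -0.78599 ; θ̇: 1.19692 -0.37830 0.32933 ; tcp: 0.49314 -0.21203 0.52725 ; effort: 3.67527 1.35188 0.39915
step 23 ; θ: -1.21636 -0.08099 -0.77872 ; θ̇: 1.14033 -0.35674 0.39587 ; tcp: 0.48853 -0.20911 0.53408 ; effort: 3.60593 1.36592 0.38134
step 24 ; θ: -1.19421 -0.08791 -0.77047 ; θ̇: 1.07748 -0.33810 0.42908 ; tcp: 0.48432 -0.20650 0.54040 ; effort: 3.56251 1.39708 0.36297
step 25 ; θ: -1.17334 -0.09449 -0.76178 ; θ̇: 1.01183 -0.32166 0.44032 ; tcp: 0.48045 -0.20420 0.54622 ; effort: 3.53898 1.44080 0.34381
step 26 ; θ: -1.15379 -0.10075 -0.75302 ; θ̇: 0.94575 -0.30687 0.43748 ; tcp: 0.47690 -0.20217 0.55153 ; effort: 3.53064 1.49347 0.32381
step 27 ; θ: -1.13555 -0.10673 -0.74440 ; θ̇: 0.88083 -0.29332 0.42599 ; tcp: 0.47364 -0.20041 0.55637 ; effort: 3.53379 1.55224 0.30304
step 28 ; θ: -1.11858 -0.11245 -0.73607 ; θ̇: 0.81812 -0.28068 0.40958 ; tcp: 0.47065 -0.19889 0.56075 ; effort: 3.54550 1.61487 0.28165
step 29 ; θ: -1.10285 -0.11793 -0.72808 ; θ̇: 0.75828 -0.26873 0.39071 ; tcp: 0.46793 -0.19759 0.56472 ; effort: 3.56344 1.67956 0.25983
step 30 ; θ: -1.08827 -0.12317 -0.72049 ; θ̇: 0.70169 -0.25730 0.37098 ; tcp: 0.46545 -0.19649 0.56829 ; effort: 31.05996 30.89159 -7.10968
step 31 ; θ: -1.07450 -0.11274 -0.70949 ; θ̇: 0.68672 1.29128 0.75127 ; tcp: 0.46103 -0.18874 0.57570 ; effort: -3.04244 -5.26580 2.00175
step 32 ; θ: -1.06095 -0.09096 -0.69506 ; θ̇: 0.66361 0.88940 0.67978 ; tcp: 0.45490 -0.17616 0.58581 ; effort: -1.90315 -4.05580 1.69285
step 33 ; θ: -1.04807 -0.07640 -0.68248 ; θ̇: 0.62313 0.56919 0.57374 ; tcp: 0.44969 -0.16693 0.59367 ; effort: -0.93673 -3.02212 1.43343
step 34 ; θ: -1.03607 -0.06756 -0.67205 ; θ̇: 0.57678 0.31638 0.46817 ; tcp: 0.44535 -0.16043 0.59975 ; effort: -0.11624 -2.13867 1.21150
step 35 ; θ: -1.02500 -0.06321 -0.66360 ; θ̇: 0.52999 0.11925 0.37802 ; tcp: 0.44182 -0.15610 0.60438 ; effort: 0.58073 -1.38345 1.01953
step 36 ; θ: -1.01486 -0.06234 -0.65677 ; θ̇: 0.48455 -0.03127 0.30768 ; tcp: 0.43904 -0.15351 0.60786
final tcp position (m): 0.43904 -0.15351 0.60786


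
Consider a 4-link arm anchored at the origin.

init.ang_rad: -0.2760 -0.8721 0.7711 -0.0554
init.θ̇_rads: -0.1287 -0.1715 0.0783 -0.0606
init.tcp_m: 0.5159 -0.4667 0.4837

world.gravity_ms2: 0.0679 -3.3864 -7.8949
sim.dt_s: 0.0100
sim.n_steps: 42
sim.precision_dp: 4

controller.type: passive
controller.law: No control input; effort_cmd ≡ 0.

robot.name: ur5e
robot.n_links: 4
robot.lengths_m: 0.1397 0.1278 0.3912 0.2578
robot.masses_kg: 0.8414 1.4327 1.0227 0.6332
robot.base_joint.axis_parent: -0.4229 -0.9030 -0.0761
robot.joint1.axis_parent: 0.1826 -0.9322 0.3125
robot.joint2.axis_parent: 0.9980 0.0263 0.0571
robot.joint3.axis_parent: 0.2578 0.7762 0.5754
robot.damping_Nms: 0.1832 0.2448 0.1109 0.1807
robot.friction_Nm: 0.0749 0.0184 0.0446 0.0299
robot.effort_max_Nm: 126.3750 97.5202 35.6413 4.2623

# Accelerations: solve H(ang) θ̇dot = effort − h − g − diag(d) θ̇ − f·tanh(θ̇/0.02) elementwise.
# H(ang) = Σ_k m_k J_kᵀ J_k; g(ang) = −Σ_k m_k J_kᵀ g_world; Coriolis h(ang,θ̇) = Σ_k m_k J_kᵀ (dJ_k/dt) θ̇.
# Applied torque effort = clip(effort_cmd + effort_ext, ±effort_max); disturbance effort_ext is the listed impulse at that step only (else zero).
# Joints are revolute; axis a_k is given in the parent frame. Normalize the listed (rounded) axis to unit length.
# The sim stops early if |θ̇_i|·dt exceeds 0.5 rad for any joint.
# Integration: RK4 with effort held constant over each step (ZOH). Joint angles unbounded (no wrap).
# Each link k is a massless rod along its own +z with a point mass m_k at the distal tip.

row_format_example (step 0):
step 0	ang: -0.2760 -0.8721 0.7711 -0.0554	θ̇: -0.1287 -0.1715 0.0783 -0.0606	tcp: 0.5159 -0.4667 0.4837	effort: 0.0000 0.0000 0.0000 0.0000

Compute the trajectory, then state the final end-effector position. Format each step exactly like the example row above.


step 1	ang: -0.2774 -0.8751 0.7726 -0.0572	θ̇: -0.1510 -0.4192 0.2176 -0.2953	tcp: 0.5166 -0.4674 0.4818	effort: 0.0000 0.0000 0.0000 0.0000
step 2	ang: -0.2791 -0.8803 0.7754 -0.0612	θ̇: -0.1933 -0.6208 0.3467 -0.4939	tcp: 0.5174 -0.4685 0.4792	effort: 0.0000 0.0000 0.0000 0.0000
step 3	ang: -0.2813 -0.8874 0.7795 -0.0670	θ̇: -0.2533 -0.7835 0.4668 -0.6618	tcp: 0.5183 -0.4701 0.4757	effort: 0.0000 0.0000 0.0000 0.0000
step 4	ang: -0.2842 -0.8959 0.7847 -0.0743	θ̇: -0.3291 -0.9132 0.5792 -0.8038	tcp: 0.5193 -0.4721 0.4714	effort: 0.0000 0.0000 0.0000 0.0000
step 5	ang: -0.2879 -0.9056 0.7911 -0.0830	θ̇: -0.4195 -1.0141 0.6849 -0.9237	tcp: 0.5203 -0.4746 0.4662	effort: 0.0000 0.0000 0.0000 0.0000
step 6	ang: -0.2926 -0.9161 0.7984 -0.0927	θ̇: -0.5235 -1.0895 0.7847 -1.0250	tcp: 0.5215 -0.4775 0.4601	effort: 0.0000 0.0000 0.0000 0.0000
step 7	ang: -0.2984 -0.9273 0.8067 -0.1034	θ̇: -0.6403 -1.1419 0.8792 -1.1105	tcp: 0.5227 -0.4808 0.4532	effort: 0.0000 0.0000 0.0000 0.0000
step 8	ang: -0.3055 -0.9389 0.8160 -0.1149	θ̇: -0.7695 -1.1728 0.9688 -1.1824	tcp: 0.5241 -0.4846 0.4453	effort: 0.0000 0.0000 0.0000 0.0000
step 9	ang: -0.3139 -0.9507 0.8261 -0.1270	θ̇: -0.9107 -1.1835 1.0539 -1.2426	tcp: 0.5255 -0.4888 0.4364	effort: 0.0000 0.0000 0.0000 0.0000
step 10	ang: -0.3237 -0.9625 0.8370 -0.1397	θ̇: -1.0638 -1.1746 1.1347 -1.2925	tcp: 0.5271 -0.4934 0.4266	effort: 0.0000 0.0000 0.0000 0.0000
step 11	ang: -0.3352 -0.9741 0.8488 -0.1529	θ̇: -1.2284 -1.1465 1.2112 -1.3333	tcp: 0.5287 -0.4984 0.4159	effort: 0.0000 0.0000 0.0000 0.0000
step 12	ang: -0.3483 -0.9853 0.8612 -0.1664	θ̇: -1.4044 -1.0993 1.2832 -1.3658	tcp: 0.5303 -0.5038 0.4041	effort: 0.0000 0.0000 0.0000 0.0000
step 13	ang: -0.3633 -0.9960 0.8744 -0.1802	θ̇: -1.5914 -1.0330 1.3506 -1.3905	tcp: 0.5320 -0.5094 0.3912	effort: 0.0000 0.0000 0.0000 0.0000
step 14	ang: -0.3802 -1.0059 0.8882 -0.1942	θ̇: -1.7892 -0.9476 1.4129 -1.4079	tcp: 0.5337 -0.5154 0.3774	effort: 0.0000 0.0000 0.0000 0.0000
step 15	ang: -0.3991 -1.0149 0.9027 -0.2083	θ̇: -1.9972 -0.8429 1.4695 -1.4180	tcp: 0.5354 -0.5216 0.3624	effort: 0.0000 0.0000 0.0000 0.0000
step 16	ang: -0.4202 -1.0227 0.9176 -0.2225	θ̇: -2.2148 -0.7187 1.5195 -1.4210	tcp: 0.5370 -0.5281 0.3464	effort: 0.0000 0.0000 0.0000 0.0000
step 17	ang: -0.4435 -1.0292 0.9330 -0.2367	θ̇: -2.4412 -0.5750 1.5620 -1.4166	tcp: 0.5386 -0.5347 0.3292	effort: 0.0000 0.0000 0.0000 0.0000
step 18	ang: -0.4690 -1.0342 0.9488 -0.2508	θ̇: -2.6756 -0.4118 1.5956 -1.4047	tcp: 0.5400 -0.5415 0.3108	effort: 0.0000 0.0000 0.0000 0.0000
step 19	ang: -0.4970 -1.0374 0.9649 -0.2648	θ̇: -2.9166 -0.2293 1.6191 -1.3850	tcp: 0.5413 -0.5483 0.2913	effort: 0.0000 0.0000 0.0000 0.0000
step 20	ang: -0.5274 -1.0387 0.9812 -0.2785	θ̇: -3.1630 -0.0282 1.6309 -1.3572	tcp: 0.5424 -0.5552 0.2706	effort: 0.0000 0.0000 0.0000 0.0000
step 21	ang: -0.5602 -1.0380 0.9975 -0.2919	θ̇: -3.4044 0.1689 1.6309 -1.3183	tcp: 0.5432 -0.5620 0.2487	effort: 0.0000 0.0000 0.0000 0.0000
step 22	ang: -0.5955 -1.0352 1.0137 -0.3048	θ̇: -3.6491 0.3840 1.6159 -1.2708	tcp: 0.5438 -0.5686 0.2256	effort: 0.0000 0.0000 0.0000 0.0000
step 23	ang: -0.6332 -1.0302 1.0297 -0.3172	θ̇: -3.8971 0.6198 1.5837 -1.2150	tcp: 0.5440 -0.5751 0.2012	effort: 0.0000 0.0000 0.0000 0.0000
step 24	ang: -0.6734 -1.0228 1.0453 -0.3291	θ̇: -4.1462 0.8748 1.5326 -1.1507	tcp: 0.5438 -0.5813 0.1756	effort: 0.0000 0.0000 0.0000 0.0000
step 25	ang: -0.7161 -1.0127 1.0603 -0.3402	θ̇: -4.3949 1.1473 1.4607 -1.0776	tcp: 0.5432 -0.5872 0.1487	effort: 0.0000 0.0000 0.0000 0.0000
step 26	ang: -0.7613 -0.9998 1.0745 -0.3506	θ̇: -4.6414 1.4357 1.3663 -0.9956	tcp: 0.5421 -0.5927 0.1206	effort: 0.0000 0.0000 0.0000 0.0000
step 27	ang: -0.8090 -0.9839 1.0876 -0.3601	θ̇: -4.8846 1.7387 1.2477 -0.9048	tcp: 0.5405 -0.5976 0.0913	effort: 0.0000 0.0000 0.0000 0.0000
step 28	ang: -0.8590 -0.9649 1.0994 -0.3687	θ̇: -5.1236 2.0550 1.1037 -0.8053	tcp: 0.5384 -0.6019 0.0608	effort: 0.0000 0.0000 0.0000 0.0000
step 29	ang: -0.9114 -0.9428 1.1096 -0.3762	θ̇: -5.3580 2.3838 0.9329 -0.6972	tcp: 0.5356 -0.6055 0.0291	effort: 0.0000 0.0000 0.0000 0.0000
step 30	ang: -0.9662 -0.9172 1.1179 -0.3826	θ̇: -5.5880 2.7243 0.7342 -0.5805	tcp: 0.5321 -0.6083 -0.0036	effort: 0.0000 0.0000 0.0000 0.0000
step 31	ang: -1.0232 -0.8882 1.1241 -0.3878	θ̇: -5.8141 3.0764 0.5067 -0.4552	tcp: 0.5280 -0.6103 -0.0375	effort: 0.0000 0.0000 0.0000 0.0000
step 32	ang: -1.0824 -0.8557 1.1280 -0.3917	θ̇: -6.0377 3.4396 0.2496 -0.3209	tcp: 0.5231 -0.6113 -0.0723	effort: 0.0000 0.0000 0.0000 0.0000
step 33	ang: -1.1439 -0.8194 1.1290 -0.3942	θ̇: -6.2599 3.8118 -0.0374 -0.1777	tcp: 0.5174 -0.6112 -0.1081	effort: 0.0000 0.0000 0.0000 0.0000
step 34	ang: -1.2076 -0.7794 1.1271 -0.3952	θ̇: -6.4810 4.1857 -0.3521 -0.0276	tcp: 0.5110 -0.6100 -0.1448	effort: 0.0000 0.0000 0.0000 0.0000
step 35	ang: -1.2736 -0.7356 1.1219 -0.3948	θ̇: -6.7128 4.5778 -0.6975 0.1016	tcp: 0.5038 -0.6077 -0.1821	effort: 0.0000 0.0000 0.0000 0.0000
step 36	ang: -1.3419 -0.6879 1.1130 -0.3931	θ̇: -6.9499 4.9736 -1.0771 0.2475	tcp: 0.4958 -0.6040 -0.2201	effort: 0.0000 0.0000 0.0000 0.0000
step 37	ang: -1.4126 -0.6362 1.1002 -0.3898	θ̇: -7.1931 5.3656 -1.4924 0.4215	tcp: 0.4870 -0.5991 -0.2586	effort: 0.0000 0.0000 0.0000 0.0000
step 38	ang: -1.4858 -0.5806 1.0831 -0.3845	θ̇: -7.4435 5.7452 -1.9433 0.6278	tcp: 0.4775 -0.5928 -0.2975	effort: 0.0000 0.0000 0.0000 0.0000
step 39	ang: -1.5615 -0.5213 1.0612 -0.3771	θ̇: -7.7015 6.1006 -2.4290 0.8699	tcp: 0.4672 -0.5851 -0.3367	effort: 0.0000 0.0000 0.0000 0.0000
step 40	ang: -1.6398 -0.4587 1.0344 -0.3670	θ̇: -7.9656 6.4175 -2.9464 1.1498	tcp: 0.4562 -0.5760 -0.3760	effort: 0.0000 0.0000 0.0000 0.0000
step 41	ang: -1.7208 -0.3932 1.0022 -0.3540	θ̇: -8.2327 6.6801 -3.4900 1.4653	tcp: 0.4445 -0.5655 -0.4153	effort: 0.0000 0.0000 0.0000 0.0000
step 42	ang: -1.8045 -0.3253 0.9645 -0.3376	θ̇: -8.4982 6.8738 -4.0511 1.8083	tcp: 0.4322 -0.5534 -0.4545
final tcp position (m): 0.4322 -0.5534 -0.4545


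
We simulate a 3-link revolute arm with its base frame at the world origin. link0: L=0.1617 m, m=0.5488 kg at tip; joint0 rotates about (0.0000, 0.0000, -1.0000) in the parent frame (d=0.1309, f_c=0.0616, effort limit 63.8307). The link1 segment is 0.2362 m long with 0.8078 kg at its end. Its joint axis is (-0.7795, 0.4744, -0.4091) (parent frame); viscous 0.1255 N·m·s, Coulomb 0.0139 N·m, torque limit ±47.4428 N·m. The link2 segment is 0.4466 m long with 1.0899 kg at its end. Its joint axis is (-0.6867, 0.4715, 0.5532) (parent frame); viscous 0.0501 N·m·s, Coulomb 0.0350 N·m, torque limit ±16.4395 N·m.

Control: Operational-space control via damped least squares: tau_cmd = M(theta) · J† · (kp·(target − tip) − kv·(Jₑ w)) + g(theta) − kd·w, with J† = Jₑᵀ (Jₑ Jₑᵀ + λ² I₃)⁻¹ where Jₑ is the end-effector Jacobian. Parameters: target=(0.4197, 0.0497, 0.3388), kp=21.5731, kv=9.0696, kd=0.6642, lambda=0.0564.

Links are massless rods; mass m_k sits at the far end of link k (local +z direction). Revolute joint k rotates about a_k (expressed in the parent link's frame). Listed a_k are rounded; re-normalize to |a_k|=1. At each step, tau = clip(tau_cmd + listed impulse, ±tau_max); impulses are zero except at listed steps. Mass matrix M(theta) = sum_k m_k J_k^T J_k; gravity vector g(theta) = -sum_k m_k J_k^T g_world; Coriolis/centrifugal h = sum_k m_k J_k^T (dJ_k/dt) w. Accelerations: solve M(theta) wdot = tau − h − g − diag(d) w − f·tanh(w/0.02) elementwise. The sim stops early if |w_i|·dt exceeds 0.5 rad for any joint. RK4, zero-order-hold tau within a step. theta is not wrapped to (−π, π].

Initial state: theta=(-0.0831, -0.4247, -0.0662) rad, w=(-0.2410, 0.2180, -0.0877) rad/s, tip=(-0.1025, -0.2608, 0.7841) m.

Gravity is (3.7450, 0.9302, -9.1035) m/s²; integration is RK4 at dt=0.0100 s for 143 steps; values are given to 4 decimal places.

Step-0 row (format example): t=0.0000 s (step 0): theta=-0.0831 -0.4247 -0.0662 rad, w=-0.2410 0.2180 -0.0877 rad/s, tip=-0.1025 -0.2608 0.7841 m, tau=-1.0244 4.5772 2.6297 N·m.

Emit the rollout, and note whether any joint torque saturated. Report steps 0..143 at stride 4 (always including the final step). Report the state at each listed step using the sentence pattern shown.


t=0.0400 s (step 4): theta=-0.1097 -0.4124 -0.0668 rad, w=-1.0147 0.3897 0.0342 rad/s, tip=-0.0939 -0.2568 0.7871 m, tau=0.0671 3.4564 1.9039 N·m.
t=0.0800 s (step 8): theta=-0.1593 -0.3954 -0.0631 rad, w=-1.4263 0.4457 0.1491 rad/s, tip=-0.0788 -0.2504 0.7918 m, tau=0.6039 2.6625 1.3780 N·m.
t=0.1200 s (step 12): theta=-0.2214 -0.3775 -0.0554 rad, w=-1.6574 0.4392 0.2307 rad/s, tip=-0.0610 -0.2420 0.7971 m, tau=0.8653 2.1121 1.0176 N·m.
t=0.1600 s (step 16): theta=-0.2905 -0.3607 -0.0451 rad, w=-1.7825 0.3970 0.2795 rad/s, tip=-0.0426 -0.2324 0.8022 m, tau=0.9786 1.7433 0.7813 N·m.
t=0.2000 s (step 20): theta=-0.3630 -0.3460 -0.0334 rad, w=-1.8366 0.3338 0.3029 rad/s, tip=-0.0250 -0.2222 0.8068 m, tau=1.0081 1.5125 0.6351 N·m.
t=0.2400 s (step 24): theta=-0.4367 -0.3341 -0.0212 rad, w=-1.8404 0.2597 0.3066 rad/s, tip=-0.0087 -0.2121 0.8106 m, tau=0.9900 1.3899 0.5560 N·m.
t=0.2800 s (step 28): theta=-0.5098 -0.3253 -0.0091 rad, w=-1.8097 0.1811 0.2949 rad/s, tip=0.0061 -0.2027 0.8137 m, tau=0.9468 1.3550 0.5290 N·m.
t=0.3200 s (step 32): theta=-0.5812 -0.3196 0.0023 rad, w=-1.7581 0.1020 0.2718 rad/s, tip=0.0196 -0.1944 0.8159 m, tau=0.8936 1.3933 0.5432 N·m.
t=0.3600 s (step 36): theta=-0.6504 -0.3171 0.0125 rad, w=-1.6972 0.0246 0.2405 rad/s, tip=0.0319 -0.1875 0.8175 m, tau=0.8403 1.4934 0.5911 N·m.
t=0.4000 s (step 40): theta=-0.7170 -0.3175 0.0212 rad, w=-1.6361 -0.0414 0.1909 rad/s, tip=0.0436 -0.1822 0.8183 m, tau=0.7935 1.6391 0.6744 N·m.
t=0.4400 s (step 44): theta=-0.7813 -0.3205 0.0280 rad, w=-1.5777 -0.1107 0.1509 rad/s, tip=0.0551 -0.1784 0.8184 m, tau=0.7546 1.8315 0.7707 N·m.
t=0.4800 s (step 48): theta=-0.8434 -0.3263 0.0332 rad, w=-1.5250 -0.1773 0.1109 rad/s, tip=0.0668 -0.1761 0.8180 m, tau=0.7253 2.0635 0.8860 N·m.
t=0.5200 s (step 52): theta=-0.9034 -0.3346 0.0368 rad, w=-1.4776 -0.2398 0.0704 rad/s, tip=0.0790 -0.1750 0.8169 m, tau=0.7053 2.3288 1.0181 N·m.
t=0.5600 s (step 56): theta=-0.9616 -0.3454 0.0388 rad, w=-1.4338 -0.2988 0.0314 rad/s, tip=0.0920 -0.1749 0.8152 m, tau=0.6940 2.6223 1.1632 N·m.
t=0.6000 s (step 60): theta=-1.0181 -0.3585 0.0395 rad, w=-1.3914 -0.3612 0.0081 rad/s, tip=0.1061 -0.1757 0.8128 m, tau=0.6904 2.9400 1.3076 N·m.
t=0.6400 s (step 64): theta=-1.0729 -0.3742 0.0395 rad, w=-1.3490 -0.4228 -0.0061 rad/s, tip=0.1213 -0.1769 0.8098 m, tau=0.6944 3.2737 1.4534 N·m.
t=0.6800 s (step 68): theta=-1.1260 -0.3922 0.0390 rad, w=-1.3052 -0.4766 -0.0234 rad/s, tip=0.1378 -0.1783 0.8062 m, tau=0.7055 3.6177 1.6086 N·m.
t=0.7200 s (step 72): theta=-1.1773 -0.4121 0.0375 rad, w=-1.2590 -0.5185 -0.0513 rad/s, tip=0.1554 -0.1795 0.8018 m, tau=0.7231 3.9691 1.7780 N·m.
t=0.7600 s (step 76): theta=-1.2267 -0.4335 0.0347 rad, w=-1.2094 -0.5503 -0.0855 rad/s, tip=0.1742 -0.1805 0.7967 m, tau=0.7465 4.3260 1.9569 N·m.
t=0.8000 s (step 80): theta=-1.2740 -0.4561 0.0306 rad, w=-1.1567 -0.5750 -0.1197 rad/s, tip=0.1939 -0.1809 0.7909 m, tau=0.7746 4.6843 2.1379 N·m.
t=0.8400 s (step 84): theta=-1.3192 -0.4794 0.0251 rad, w=-1.1014 -0.5927 -0.1531 rad/s, tip=0.2143 -0.1807 0.7843 m, tau=0.8067 5.0386 2.3175 N·m.
t=0.8800 s (step 88): theta=-1.3621 -0.5033 0.0184 rad, w=-1.0444 -0.6032 -0.1852 rad/s, tip=0.2353 -0.1796 0.7770 m, tau=0.8416 5.3838 2.4929 N·m.
t=0.9200 s (step 92): theta=-1.4027 -0.5276 0.0103 rad, w=-0.9868 -0.6069 -0.2159 rad/s, tip=0.2567 -0.1777 0.7690 m, tau=0.8782 5.7153 2.6617 N·m.
t=0.9600 s (step 96): theta=-1.4411 -0.5518 0.0011 rad, w=-0.9294 -0.6039 -0.2449 rad/s, tip=0.2781 -0.1748 0.7603 m, tau=0.9150 6.0295 2.8218 N·m.
t=1.0000 s (step 100): theta=-1.4771 -0.5758 -0.0093 rad, w=-0.8731 -0.5949 -0.2721 rad/s, tip=0.2993 -0.1710 0.7511 m, tau=0.9507 6.3235 2.9718 N·m.
t=1.0400 s (step 104): theta=-1.5109 -0.5993 -0.0207 rad, w=-0.8186 -0.5803 -0.2973 rad/s, tip=0.3201 -0.1664 0.7414 m, tau=0.9842 6.5953 3.1104 N·m.
t=1.0800 s (step 108): theta=-1.5426 -0.6221 -0.0330 rad, w=-0.7664 -0.5609 -0.3204 rad/s, tip=0.3403 -0.1610 0.7313 m, tau=1.0142 6.8437 3.2371 N·m.
t=1.1200 s (step 112): theta=-1.5723 -0.6441 -0.0463 rad, w=-0.7171 -0.5374 -0.3415 rad/s, tip=0.3598 -0.1549 0.7208 m, tau=1.0400 7.0682 3.3516 N·m.
t=1.1600 s (step 116): theta=-1.6000 -0.6651 -0.0603 rad, w=-0.6707 -0.5106 -0.3606 rad/s, tip=0.3784 -0.1482 0.7101 m, tau=1.0609 7.2691 3.4539 N·m.
t=1.2000 s (step 120): theta=-1.6260 -0.6849 -0.0751 rad, w=-0.6275 -0.4810 -0.3777 rad/s, tip=0.3961 -0.1410 0.6993 m, tau=1.0766 7.4469 3.5443 N·m.
t=1.2400 s (step 124): theta=-1.6503 -0.7035 -0.0905 rad, w=-0.5874 -0.4494 -0.3930 rad/s, tip=0.4127 -0.1335 0.6885 m, tau=1.0869 7.6028 3.6233 N·m.
t=1.2800 s (step 128): theta=-1.6730 -0.7208 -0.1065 rad, w=-0.5505 -0.4163 -0.4066 rad/s, tip=0.4283 -0.1257 0.6776 m, tau=1.0919 7.7381 3.6917 N·m.
t=1.3200 s (step 132): theta=-1.6944 -0.7368 -0.1230 rad, w=-0.5166 -0.3824 -0.4187 rad/s, tip=0.4427 -0.1177 0.6669 m, tau=1.0917 7.8543 3.7502 N·m.
t=1.3600 s (step 136): theta=-1.7144 -0.7514 -0.1400 rad, w=-0.4857 -0.3481 -0.4294 rad/s, tip=0.4562 -0.1096 0.6564 m, tau=1.0868 7.9532 3.7996 N·m.
t=1.4000 s (step 140): theta=-1.7332 -0.7646 -0.1574 rad, w=-0.4575 -0.3138 -0.4389 rad/s, tip=0.4685 -0.1015 0.6460 m, tau=1.0775 8.0363 3.8409 N·m.
t=1.4300 s (step 143): theta=-1.7467 -0.7737 -0.1707 rad, w=-0.4381 -0.2883 -0.4452 rad/s, tip=0.4772 -0.0955 0.6384 m.
any joint saturated: no


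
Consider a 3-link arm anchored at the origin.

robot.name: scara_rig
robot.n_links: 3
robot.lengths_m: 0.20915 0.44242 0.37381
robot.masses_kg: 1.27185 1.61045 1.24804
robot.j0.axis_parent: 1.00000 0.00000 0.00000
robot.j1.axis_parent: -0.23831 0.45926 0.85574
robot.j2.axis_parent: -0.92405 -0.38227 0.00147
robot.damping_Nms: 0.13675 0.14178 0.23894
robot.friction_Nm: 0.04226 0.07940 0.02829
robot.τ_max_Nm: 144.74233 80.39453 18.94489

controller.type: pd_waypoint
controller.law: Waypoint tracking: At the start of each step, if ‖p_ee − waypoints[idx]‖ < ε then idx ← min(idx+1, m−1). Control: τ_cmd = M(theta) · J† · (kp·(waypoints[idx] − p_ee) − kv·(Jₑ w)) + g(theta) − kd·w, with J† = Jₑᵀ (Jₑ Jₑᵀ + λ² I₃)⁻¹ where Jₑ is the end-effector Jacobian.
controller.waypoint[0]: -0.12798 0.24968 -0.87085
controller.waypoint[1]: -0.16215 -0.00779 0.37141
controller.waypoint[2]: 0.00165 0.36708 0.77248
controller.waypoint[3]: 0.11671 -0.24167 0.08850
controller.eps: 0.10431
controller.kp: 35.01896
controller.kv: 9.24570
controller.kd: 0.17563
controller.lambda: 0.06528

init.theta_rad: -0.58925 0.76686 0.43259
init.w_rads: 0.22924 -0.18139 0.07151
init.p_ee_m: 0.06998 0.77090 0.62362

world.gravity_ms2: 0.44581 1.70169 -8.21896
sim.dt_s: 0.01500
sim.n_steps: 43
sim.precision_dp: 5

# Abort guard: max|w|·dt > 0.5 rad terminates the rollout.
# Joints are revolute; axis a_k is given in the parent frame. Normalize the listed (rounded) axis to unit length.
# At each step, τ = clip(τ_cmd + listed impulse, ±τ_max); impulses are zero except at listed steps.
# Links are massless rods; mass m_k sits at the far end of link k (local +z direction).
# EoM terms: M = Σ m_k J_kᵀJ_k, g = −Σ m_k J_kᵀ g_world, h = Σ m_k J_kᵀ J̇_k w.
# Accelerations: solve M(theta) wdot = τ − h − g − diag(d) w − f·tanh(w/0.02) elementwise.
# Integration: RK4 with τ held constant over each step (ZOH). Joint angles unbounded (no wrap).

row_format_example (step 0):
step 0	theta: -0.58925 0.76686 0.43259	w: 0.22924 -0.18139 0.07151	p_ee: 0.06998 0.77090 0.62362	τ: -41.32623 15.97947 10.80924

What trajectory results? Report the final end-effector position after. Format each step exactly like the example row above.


step 1	theta: -0.57935 0.79614 0.44548	w: 1.07499 4.06392 1.58693	p_ee: 0.06808 0.76930 0.62286	τ: -36.23264 13.45671 8.81166
step 2	theta: -0.55915 0.88234 0.47517	w: 1.61419 7.47608 2.27672	p_ee: 0.06353 0.76928 0.61565	τ: -36.09848 12.05881 7.05603
step 3	theta: -0.53450 1.00977 0.50839	w: 1.63229 9.40784 2.08451	p_ee: 0.05632 0.77095 0.60400	τ: -35.20166 10.70439 5.49476
step 4	theta: -0.51435 1.15016 0.53577	w: 1.00017 9.11466 1.61090	p_ee: 0.04665 0.77545 0.58876	τ: -28.89330 8.47651 4.14308
step 5	theta: -0.50628 1.27529 0.55838	w: 0.06131 7.51457 1.49006	p_ee: 0.03479 0.78361 0.56945	τ: -19.05813 5.60689 3.13318
step 6	theta: -0.51199 1.37516 0.58195	w: -0.80806 5.85382 1.70481	p_ee: 0.02104 0.79474 0.54578	τ: -9.70187 2.79639 2.52220
step 7	theta: -0.52973 1.45147 0.61014	w: -1.53628 4.39623 2.07129	p_ee: 0.00585 0.80748 0.51812	τ: -2.14200 0.34032 2.24355
step 8	theta: -0.55756 1.50682 0.64439	w: -2.15223 3.05695 2.49303	p_ee: -0.01025 0.82059 0.48701	τ: 3.82148 -1.71414 2.20850
step 9	theta: -0.59395 1.54248 0.68507	w: -2.67917 1.76115 2.91555	p_ee: -0.02674 0.83312 0.45285	τ: 8.70144 -3.36809 2.34481
step 10	theta: -0.63759 1.55907 0.73176	w: -3.12055 0.50048 3.28888	p_ee: -0.04322 0.84438 0.41596	τ: 12.89624 -4.62060 2.59338
step 11	theta: -0.68704 1.55779 0.78326	w: -3.45559 -0.62130 3.55081	p_ee: -0.05934 0.85387 0.37658	τ: 16.49388 -5.47731 2.90038
step 12	theta: -0.74077 1.54078 0.83778	w: -3.69796 -1.62131 3.69844	p_ee: -0.07489 0.86125 0.33498	τ: 19.50009 -5.97033 3.20811
step 13	theta: -0.79747 1.50998 0.89365	w: -3.85367 -2.46794 3.73402	p_ee: -0.08970 0.86629 0.29145	τ: 21.83205 -6.15802 3.47487
step 14	theta: -0.85591 1.46783 0.94931	w: -3.93485 -3.14270 3.67661	p_ee: -0.10367 0.86885 0.24630	τ: 23.49367 -6.13074 3.67237
step 15	theta: -0.91513 1.41681 1.00358	w: -3.95899 -3.65656 3.55450	p_ee: -0.11671 0.86886 0.19992	τ: 24.63084 -5.99304 3.78764
step 16	theta: -0.97441 1.35908 1.05571	w: -3.94343 -4.04064 3.39381	p_ee: -0.12875 0.86629 0.15272	τ: 25.46787 -5.83784 3.82090
step 17	theta: -1.03324 1.29630 1.10526	w: -3.90180 -4.33420 3.21325	p_ee: -0.13970 0.86114 0.10509	τ: 26.20591 -5.72497 3.78061
step 18	theta: -1.09133 1.22952 1.15203	w: -3.84291 -4.57429 3.02412	p_ee: -0.14948 0.85347 0.05742	τ: 26.94897 -5.67205 3.67881
step 19	theta: -1.14843 1.15933 1.19593	w: -3.77131 -4.78878 2.83280	p_ee: -0.15800 0.84337 0.01009	τ: 27.68036 -5.65724 3.52788
step 20	theta: -1.20438 1.08600 1.23698	w: -3.68880 -4.99306 2.64331	p_ee: -0.16520 0.83097 -0.03656	τ: 28.28006 -5.62921 3.33906
step 21	theta: -1.25902 1.00967 1.27521	w: -3.59604 -5.18932 2.45879	p_ee: -0.17102 0.81644 -0.08219	τ: 28.56721 -5.52102 3.12208
step 22	theta: -1.31219 0.93051 1.31073	w: -3.49396 -5.36795 2.28185	p_ee: -0.17542 0.79999 -0.12649	τ: 28.35850 -5.26714 2.88553
step 23	theta: -1.36379 0.84895 1.34366	w: -3.38470 -5.51064 2.11393	p_ee: -0.17840 0.78185 -0.16916	τ: 27.53493 -4.82324 2.63756
step 24	theta: -1.41371 0.76569 1.37413	w: -3.27204 -5.59518 1.95436	p_ee: -0.17997 0.76229 -0.20997	τ: 26.10051 -4.18474 2.38629
step 25	theta: -1.46196 0.68175 1.40224	w: -3.16110 -5.60140 1.79980	p_ee: -0.18020 0.74158 -0.24874	τ: 24.20548 -3.39548 2.14015
step 26	theta: -1.50860 0.59841 1.42804	w: -3.05737 -5.51699 1.64460	p_ee: -0.17920 0.72002 -0.28535	τ: 22.11266 -2.53901 1.90759
step 27	theta: -1.55377 0.51702 1.45146	w: -2.96543 -5.34110 1.48229	p_ee: -0.17712 0.69792 -0.31979	τ: 20.11565 -1.71331 1.69657
step 28	theta: -1.59766 0.43888 1.47237	w: -2.88779 -5.08419 1.30745	p_ee: -0.17415 0.67554 -0.35211	τ: 18.45041 -1.00126 1.51384
step 29	theta: -1.64049 0.36507 1.49054	w: -2.82444 -4.76479 1.11740	p_ee: -0.17053 0.65314 -0.38243	τ: 17.24407 -0.45176 1.36422
step 30	theta: -1.68247 0.29635 1.50576	w: -2.77314 -4.40465 0.91274	p_ee: -0.16647 0.63094 -0.41092	τ: 16.51432 -0.07711 1.25009
step 31	theta: -1.72374 0.23317 1.51783	w: -2.73021 -4.02459 0.69690	p_ee: -0.16221 0.60910 -0.43776	τ: 16.20178 0.13758 1.17130
step 32	theta: -1.76440 0.17571 1.52661	w: -2.69150 -3.64197 0.47511	p_ee: -0.15793 0.58773 -0.46313	τ: 16.20969 0.22162 1.12534
step 33	theta: -1.80448 0.12390 1.53207	w: -2.65312 -3.26980 0.25326	p_ee: -0.15379 0.56693 -0.48720	τ: 16.43446 0.20812 1.10798
step 34	theta: -1.84397 0.07752 1.53424	w: -2.61192 -2.91694 0.03709	p_ee: -0.14992 0.54674 -0.51010	τ: 16.78333 0.12770 1.11390
step 35	theta: -1.88280 0.03624 1.53328	w: -2.56511 -2.58858 -0.16392	p_ee: -0.14638 0.52719 -0.53194	τ: 17.18171 0.00560 1.13036
step 36	theta: -1.92089 -0.00032 1.52941	w: -2.51190 -2.28783 -0.35022	p_ee: -0.14323 0.50828 -0.55279	τ: 17.57348 -0.13857 1.15876
step 37	theta: -1.95812 -0.03258 1.52287	w: -2.45176 -2.01568 -0.51984	p_ee: -0.14049 0.49002 -0.57271	τ: 17.91988 -0.29084 1.19575
step 38	theta: -1.99440 -0.06098 1.51392	w: -2.38468 -1.77178 -0.67077	p_ee: -0.13814 0.47242 -0.59174	τ: 18.19595 -0.44158 1.23719
step 39	theta: -2.02962 -0.08593 1.50286	w: -2.31109 -1.55499 -0.80191	p_ee: -0.13618 0.45548 -0.60991	τ: 18.38745 -0.58446 1.27983
step 40	theta: -2.06370 -0.10782 1.48998	w: -2.23169 -1.36365 -0.91291	p_ee: -0.13456 0.43922 -0.62722	τ: 18.48816 -0.71561 1.32131
step 41	theta: -2.09655 -0.12701 1.47559	w: -2.14740 -1.19581 -1.00408	p_ee: -0.13327 0.42364 -0.64370	τ: 18.49769 -0.83291 1.36011
step 42	theta: -2.12810 -0.14385 1.45996	w: -2.05918 -1.04941 -1.07617	p_ee: -0.13225 0.40873 -0.65934	τ: 18.41969 -0.93551 1.39536
step 43	theta: -2.15831 -0.15864 1.44340	w: -1.96804 -0.92234 -1.13034	p_ee: -0.13147 0.39452 -0.67416
final p_ee position (m): -0.13147 0.39452 -0.67416


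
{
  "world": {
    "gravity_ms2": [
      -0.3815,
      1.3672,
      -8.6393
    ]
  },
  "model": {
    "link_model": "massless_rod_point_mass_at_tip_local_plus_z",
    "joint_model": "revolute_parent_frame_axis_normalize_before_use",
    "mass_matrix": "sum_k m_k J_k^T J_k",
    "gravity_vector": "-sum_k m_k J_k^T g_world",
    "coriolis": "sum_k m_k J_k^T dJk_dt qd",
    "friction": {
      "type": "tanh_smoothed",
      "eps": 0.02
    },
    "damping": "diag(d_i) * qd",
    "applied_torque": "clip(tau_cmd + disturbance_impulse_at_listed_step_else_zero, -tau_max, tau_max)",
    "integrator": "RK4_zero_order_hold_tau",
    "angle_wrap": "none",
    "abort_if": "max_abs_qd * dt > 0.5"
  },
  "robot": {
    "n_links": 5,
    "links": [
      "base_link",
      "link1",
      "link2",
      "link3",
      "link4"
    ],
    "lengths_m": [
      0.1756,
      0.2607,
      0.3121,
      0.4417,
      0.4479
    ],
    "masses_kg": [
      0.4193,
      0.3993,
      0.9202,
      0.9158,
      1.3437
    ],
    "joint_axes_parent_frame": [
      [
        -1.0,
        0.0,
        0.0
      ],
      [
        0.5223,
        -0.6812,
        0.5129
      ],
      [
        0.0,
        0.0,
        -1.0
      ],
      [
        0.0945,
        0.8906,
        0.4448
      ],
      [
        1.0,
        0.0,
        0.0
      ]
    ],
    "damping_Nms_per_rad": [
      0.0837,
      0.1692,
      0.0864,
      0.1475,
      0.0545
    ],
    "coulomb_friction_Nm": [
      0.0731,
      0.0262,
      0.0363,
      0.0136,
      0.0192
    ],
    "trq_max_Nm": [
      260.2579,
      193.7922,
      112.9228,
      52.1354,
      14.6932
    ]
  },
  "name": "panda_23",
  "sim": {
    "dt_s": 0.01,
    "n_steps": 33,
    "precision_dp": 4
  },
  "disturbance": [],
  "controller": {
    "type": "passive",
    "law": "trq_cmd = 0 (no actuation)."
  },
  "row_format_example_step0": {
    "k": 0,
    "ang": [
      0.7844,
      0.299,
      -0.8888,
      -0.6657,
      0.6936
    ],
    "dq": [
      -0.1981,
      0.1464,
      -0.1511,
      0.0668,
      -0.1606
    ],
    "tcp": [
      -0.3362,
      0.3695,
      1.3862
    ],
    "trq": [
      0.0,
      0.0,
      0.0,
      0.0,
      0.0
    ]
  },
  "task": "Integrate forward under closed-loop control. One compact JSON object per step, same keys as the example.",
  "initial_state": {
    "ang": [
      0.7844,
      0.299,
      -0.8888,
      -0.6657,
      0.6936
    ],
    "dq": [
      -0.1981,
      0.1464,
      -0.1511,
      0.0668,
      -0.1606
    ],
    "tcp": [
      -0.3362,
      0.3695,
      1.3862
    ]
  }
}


{"k":1,"ang":[0.7831,0.3006,-0.8911,-0.6661,0.6923],"dq":[-0.0609,0.1763,-0.3004,-0.1376,-0.0918],"tcp":[-0.3362,0.3662,1.3872],"trq":[0.0,0.0,0.0,0.0,0.0]}
{"k":2,"ang":[0.7832,0.3025,-0.8948,-0.6684,0.6918],"dq":[0.0734,0.2058,-0.4346,-0.3356,-0.0169],"tcp":[-0.3363,0.3629,1.3874],"trq":[0.0,0.0,0.0,0.0,0.0]}
{"k":3,"ang":[0.7846,0.3047,-0.8997,-0.6728,0.692],"dq":[0.2065,0.2355,-0.5601,-0.5307,0.0564],"tcp":[-0.3365,0.3597,1.3869],"trq":[0.0,0.0,0.0,0.0,0.0]}
{"k":4,"ang":[0.7873,0.3072,-0.9059,-0.679,0.6929],"dq":[0.3392,0.2672,-0.6745,-0.7216,0.1297],"tcp":[-0.3367,0.3566,1.3857],"trq":[0.0,0.0,0.0,0.0,0.0]}
{"k":5,"ang":[0.7914,0.3101,-0.9132,-0.6872,0.6946],"dq":[0.4716,0.3012,-0.7753,-0.9075,0.2035],"tcp":[-0.3369,0.3536,1.3838],"trq":[0.0,0.0,0.0,0.0,0.0]}
{"k":6,"ang":[0.7967,0.3133,-0.9214,-0.6972,0.697],"dq":[0.6037,0.3373,-0.862,-1.0883,0.2766],"tcp":[-0.3372,0.3507,1.3811],"trq":[0.0,0.0,0.0,0.0,0.0]}
{"k":7,"ang":[0.8034,0.3168,-0.9304,-0.7089,0.7001],"dq":[0.7356,0.3757,-0.9343,-1.264,0.3481],"tcp":[-0.3375,0.3479,1.3777],"trq":[0.0,0.0,0.0,0.0,0.0]}
{"k":8,"ang":[0.8114,0.3208,-0.94,-0.7224,0.7039],"dq":[0.8673,0.4164,-0.9923,-1.4346,0.417],"tcp":[-0.3379,0.3452,1.3735],"trq":[0.0,0.0,0.0,0.0,0.0]}
{"k":9,"ang":[0.8208,0.3252,-0.9502,-0.7376,0.7084],"dq":[0.9988,0.4593,-1.0362,-1.6001,0.4826],"tcp":[-0.3383,0.3426,1.3686],"trq":[0.0,0.0,0.0,0.0,0.0]}
{"k":10,"ang":[0.8314,0.33,-0.9607,-0.7544,0.7136],"dq":[1.1302,0.5043,-1.0663,-1.7604,0.5443],"tcp":[-0.3387,0.3402,1.3629],"trq":[0.0,0.0,0.0,0.0,0.0]}
{"k":11,"ang":[0.8434,0.3353,-0.9715,-0.7728,0.7193],"dq":[1.2615,0.5513,-1.0831,-1.9154,0.6013],"tcp":[-0.3392,0.3378,1.3564],"trq":[0.0,0.0,0.0,0.0,0.0]}
{"k":12,"ang":[0.8566,0.341,-0.9823,-0.7927,0.7256],"dq":[1.3927,0.6001,-1.0871,-2.0651,0.6533],"tcp":[-0.3397,0.3356,1.3492],"trq":[0.0,0.0,0.0,0.0,0.0]}
{"k":13,"ang":[0.8712,0.3473,-0.9932,-0.8141,0.7324],"dq":[1.5238,0.6506,-1.0789,-2.2094,0.7],"tcp":[-0.3402,0.3334,1.3411],"trq":[0.0,0.0,0.0,0.0,0.0]}
{"k":14,"ang":[0.8871,0.354,-1.0039,-0.8369,0.7396],"dq":[1.6549,0.7026,-1.0592,-2.3481,0.7412],"tcp":[-0.3408,0.3315,1.3322],"trq":[0.0,0.0,0.0,0.0,0.0]}
{"k":15,"ang":[0.9043,0.3613,-1.0143,-0.861,0.7472],"dq":[1.7859,0.7558,-1.0285,-2.4811,0.7768],"tcp":[-0.3415,0.3297,1.3224],"trq":[0.0,0.0,0.0,0.0,0.0]}
{"k":16,"ang":[0.9228,0.3692,-1.0244,-0.8865,0.7551],"dq":[1.9168,0.8099,-0.9875,-2.6083,0.8068],"tcp":[-0.3421,0.328,1.3119],"trq":[0.0,0.0,0.0,0.0,0.0]}
{"k":17,"ang":[0.9427,0.3775,-1.034,-0.9132,0.7633],"dq":[2.0477,0.8646,-0.9368,-2.7295,0.8315],"tcp":[-0.3428,0.3265,1.3005],"trq":[0.0,0.0,0.0,0.0,0.0]}
{"k":18,"ang":[0.9638,0.3864,-1.0431,-0.941,0.7717],"dq":[2.1786,0.9196,-0.8769,-2.8445,0.851],"tcp":[-0.3436,0.3251,1.2882],"trq":[0.0,0.0,0.0,0.0,0.0]}
{"k":19,"ang":[0.9862,0.3959,-1.0515,-0.97,0.7803],"dq":[2.3094,0.9744,-0.8085,-2.9533,0.8658],"tcp":[-0.3444,0.324,1.275],"trq":[0.0,0.0,0.0,0.0,0.0]}
{"k":20,"ang":[1.01,0.4059,-1.0592,-1.0001,0.789],"dq":[2.4401,1.0286,-0.7321,-3.0556,0.8763],"tcp":[-0.3452,0.323,1.261],"trq":[0.0,0.0,0.0,0.0,0.0]}
{"k":21,"ang":[1.035,0.4165,-1.0661,-1.0311,0.7978],"dq":[2.5706,1.0816,-0.6483,-3.1515,0.8831],"tcp":[-0.3461,0.3222,1.2461],"trq":[0.0,0.0,0.0,0.0,0.0]}
{"k":22,"ang":[1.0614,0.4276,-1.0722,-1.0631,0.8066],"dq":[2.7008,1.1328,-0.5577,-3.2408,0.8868],"tcp":[-0.347,0.3216,1.2303],"trq":[0.0,0.0,0.0,0.0,0.0]}
{"k":23,"ang":[1.089,0.4391,-1.0773,-1.0959,0.8155],"dq":[2.8306,1.1814,-0.4609,-3.3235,0.8882],"tcp":[-0.348,0.3212,1.2136],"trq":[0.0,0.0,0.0,0.0,0.0]}
{"k":24,"ang":[1.118,0.4512,-1.0814,-1.1295,0.8244],"dq":[2.9599,1.2268,-0.3585,-3.3995,0.888],"tcp":[-0.349,0.321,1.196],"trq":[0.0,0.0,0.0,0.0,0.0]}
{"k":25,"ang":[1.1482,0.4637,-1.0844,-1.1639,0.8333],"dq":[3.0882,1.2679,-0.2513,-3.4688,0.8871],"tcp":[-0.3501,0.3211,1.1775],"trq":[0.0,0.0,0.0,0.0,0.0]}
{"k":26,"ang":[1.1798,0.4765,-1.0864,-1.1989,0.8422],"dq":[3.2152,1.3037,-0.1401,-3.5316,0.8864],"tcp":[-0.3512,0.3214,1.1581],"trq":[0.0,0.0,0.0,0.0,0.0]}
{"k":27,"ang":[1.2125,0.4897,-1.0872,-1.2345,0.851],"dq":[3.3405,1.3332,-0.0259,-3.5879,0.8867],"tcp":[-0.3523,0.3219,1.1378],"trq":[0.0,0.0,0.0,0.0,0.0]}
{"k":28,"ang":[1.2466,0.5032,-1.0869,-1.2706,0.8599],"dq":[3.4643,1.3543,0.0852,-3.6411,0.8822],"tcp":[-0.3535,0.3226,1.1166],"trq":[0.0,0.0,0.0,0.0,0.0]}
{"k":29,"ang":[1.2818,0.5168,-1.0855,-1.3073,0.8687],"dq":[3.585,1.3659,0.1964,-3.6886,0.8796],"tcp":[-0.3548,0.3236,1.0945],"trq":[0.0,0.0,0.0,0.0,0.0]}
{"k":30,"ang":[1.3183,0.5304,-1.083,-1.3444,0.8775],"dq":[3.7015,1.3666,0.3074,-3.7297,0.8813],"tcp":[-0.3561,0.3249,1.0716],"trq":[0.0,0.0,0.0,0.0,0.0]}
{"k":31,"ang":[1.3558,0.5441,-1.0794,-1.3819,0.8863],"dq":[3.8126,1.3546,0.4167,-3.7648,0.8884],"tcp":[-0.3574,0.3263,1.0477],"trq":[0.0,0.0,0.0,0.0,0.0]}
{"k":32,"ang":[1.3945,0.5575,-1.0747,-1.4197,0.8953],"dq":[3.9172,1.3279,0.5224,-3.794,0.9016],"tcp":[-0.3589,0.3281,1.023],"trq":[0.0,0.0,0.0,0.0,0.0]}
{"k":33,"ang":[1.4341,0.5706,-1.0689,-1.4577,0.9044],"dq":[4.0137,1.2847,0.6227,-3.8176,0.922],"tcp":[-0.3603,0.3301,0.9974]}
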